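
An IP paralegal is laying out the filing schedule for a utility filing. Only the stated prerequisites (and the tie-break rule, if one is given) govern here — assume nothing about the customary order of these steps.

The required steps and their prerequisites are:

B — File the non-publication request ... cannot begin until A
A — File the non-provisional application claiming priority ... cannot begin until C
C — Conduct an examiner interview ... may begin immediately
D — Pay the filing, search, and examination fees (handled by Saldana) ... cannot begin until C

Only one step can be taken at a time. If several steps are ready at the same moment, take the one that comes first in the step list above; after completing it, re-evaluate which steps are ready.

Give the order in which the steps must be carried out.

C is the only step with nothing outstanding, so it goes first.
A and D are both available; A is listed earlier → A.
B and D are both available; B is listed earlier → B.
Next only D has its prerequisites met → D.

C, A, B, D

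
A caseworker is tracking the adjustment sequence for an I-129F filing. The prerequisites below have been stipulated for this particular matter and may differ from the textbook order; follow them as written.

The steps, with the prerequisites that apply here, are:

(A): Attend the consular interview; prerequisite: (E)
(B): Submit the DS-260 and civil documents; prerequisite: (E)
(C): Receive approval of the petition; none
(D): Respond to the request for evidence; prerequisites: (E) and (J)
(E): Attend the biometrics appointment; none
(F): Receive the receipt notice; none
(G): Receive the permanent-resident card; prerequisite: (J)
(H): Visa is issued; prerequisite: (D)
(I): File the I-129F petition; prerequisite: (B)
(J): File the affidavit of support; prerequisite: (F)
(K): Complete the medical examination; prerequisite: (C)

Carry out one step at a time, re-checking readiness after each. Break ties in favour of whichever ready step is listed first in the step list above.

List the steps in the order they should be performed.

Nothing is required for (C), (E) and (F). (C) is listed earlier → (C) first.
(K) now also ready, so the ready set is {(E), (F), (K)}; (E) is listed earlier → (E).
Ready: (A), (B), (F) and (K). (A) is listed earlier → (A).
Now (B), (F) and (K) have their prerequisites met. (B) is listed earlier, so (B) next.
(I) now also ready, so the ready set is {(F), (I), (K)}; (F) is listed earlier → (F).
Ready: (I), (J) and (K). (I) is listed earlier → (I).
Now (J) and (K) have their prerequisites met. (J) is listed earlier, so (J) next.
(D), (G) and (K) are all available; (D) is listed earlier → (D).
(H) now also ready, so the ready set is {(G), (H), (K)}; (G) is listed earlier → (G).
Ready: (H) and (K). (H) is listed earlier → (H).
That leaves (K) as the only ready step → (K).

(C), (E), (A), (B), (F), (I), (J), (D), (G), (H), (K)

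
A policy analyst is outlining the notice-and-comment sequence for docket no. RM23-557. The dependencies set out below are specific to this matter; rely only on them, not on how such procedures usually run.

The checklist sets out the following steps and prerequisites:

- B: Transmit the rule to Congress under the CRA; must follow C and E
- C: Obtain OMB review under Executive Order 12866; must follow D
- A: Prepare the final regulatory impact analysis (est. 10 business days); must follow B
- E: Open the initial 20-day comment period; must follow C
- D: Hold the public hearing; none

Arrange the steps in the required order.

D → C → E → B → A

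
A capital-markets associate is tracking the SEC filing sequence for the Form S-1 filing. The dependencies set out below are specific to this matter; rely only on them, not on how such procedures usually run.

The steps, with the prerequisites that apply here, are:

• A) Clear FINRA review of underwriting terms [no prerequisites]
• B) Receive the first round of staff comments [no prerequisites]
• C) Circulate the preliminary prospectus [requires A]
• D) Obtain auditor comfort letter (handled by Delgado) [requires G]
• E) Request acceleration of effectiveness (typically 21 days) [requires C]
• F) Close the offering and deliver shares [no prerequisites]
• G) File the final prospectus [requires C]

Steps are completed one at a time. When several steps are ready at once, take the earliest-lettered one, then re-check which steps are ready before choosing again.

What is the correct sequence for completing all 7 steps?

A, B, C, E, F, G, D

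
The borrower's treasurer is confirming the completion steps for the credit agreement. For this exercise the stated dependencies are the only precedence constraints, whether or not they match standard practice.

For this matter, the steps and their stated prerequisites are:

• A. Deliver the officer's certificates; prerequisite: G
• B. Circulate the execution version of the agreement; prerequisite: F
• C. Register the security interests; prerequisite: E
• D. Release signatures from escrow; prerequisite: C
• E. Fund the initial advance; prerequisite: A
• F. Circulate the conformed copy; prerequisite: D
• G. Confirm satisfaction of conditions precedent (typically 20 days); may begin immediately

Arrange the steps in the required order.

G is the only step with nothing outstanding, so it goes first.
A is the only step now ready → A.
Next only E has its prerequisites met → E.
That leaves C as the only ready step → C.
D needed C, now all done → D.
That leaves F as the only ready step → F.
B is the only step now ready → B.

G A E C D F B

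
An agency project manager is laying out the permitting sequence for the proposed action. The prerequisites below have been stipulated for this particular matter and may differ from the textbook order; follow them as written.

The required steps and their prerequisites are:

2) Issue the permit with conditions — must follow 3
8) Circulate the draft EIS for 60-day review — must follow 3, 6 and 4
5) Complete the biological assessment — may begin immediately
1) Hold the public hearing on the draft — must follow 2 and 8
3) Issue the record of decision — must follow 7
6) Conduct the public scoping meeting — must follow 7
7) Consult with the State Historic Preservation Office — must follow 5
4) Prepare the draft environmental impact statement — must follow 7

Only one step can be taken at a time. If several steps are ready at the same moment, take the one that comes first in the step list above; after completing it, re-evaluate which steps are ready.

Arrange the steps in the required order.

5 → 7 → 3 → 2 → 6 → 4 → 8 → 1

Only 5 has no prerequisites, so it is first.
That leaves 7 as the only ready step → 7.
3, 6 and 4 are all available; 3 is listed earlier → 3.
2 now also ready, so the ready set is {2, 6, 4}; 2 is listed earlier → 2.
6 and 4 are both available; 6 is listed earlier → 6.
That leaves 4 as the only ready step → 4.
8 needed 3, 6 and 4, now all done → 8.
1 needed 2 and 8, now all done → 1.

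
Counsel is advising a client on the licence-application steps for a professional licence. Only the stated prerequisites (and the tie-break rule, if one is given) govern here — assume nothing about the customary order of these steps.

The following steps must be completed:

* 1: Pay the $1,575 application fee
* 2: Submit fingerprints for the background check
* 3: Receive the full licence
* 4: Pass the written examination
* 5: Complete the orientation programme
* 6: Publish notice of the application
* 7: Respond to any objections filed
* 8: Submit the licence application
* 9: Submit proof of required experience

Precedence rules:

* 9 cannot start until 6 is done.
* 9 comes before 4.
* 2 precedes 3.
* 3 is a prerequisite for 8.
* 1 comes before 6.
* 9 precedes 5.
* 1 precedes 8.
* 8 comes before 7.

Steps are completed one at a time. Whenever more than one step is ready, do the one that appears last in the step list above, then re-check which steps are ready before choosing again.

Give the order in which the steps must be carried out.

2, 3, 1, 8, 7, 6, 9, 5, 4

2 and 1 have no prerequisites; 2 is listed later, so 2 is first.
Now 3 and 1 have their prerequisites met. 3 is listed later, so 3 next.
That leaves 1 as the only ready step → 1.
Ready: 8 and 6. 8 is listed later → 8.
7 now also ready, so the ready set is {7, 6}; 7 is listed later → 7.
6 needed 1, now all done → 6.
9 needed 6, now all done → 9.
Now 5 and 4 have their prerequisites met. 5 is listed later, so 5 next.
4 needed 9, now all done → 4.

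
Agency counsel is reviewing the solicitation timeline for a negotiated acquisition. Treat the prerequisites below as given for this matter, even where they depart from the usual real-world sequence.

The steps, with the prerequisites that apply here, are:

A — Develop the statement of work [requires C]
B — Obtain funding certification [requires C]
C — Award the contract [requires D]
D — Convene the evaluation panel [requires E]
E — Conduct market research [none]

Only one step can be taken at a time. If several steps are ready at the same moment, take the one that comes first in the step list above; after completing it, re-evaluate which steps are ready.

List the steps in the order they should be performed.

E, D, C, A, B

E is the only step with nothing outstanding, so it goes first.
D needed E, now all done → D.
That leaves C as the only ready step → C.
Ready: A and B. A is listed earlier → A.
B needed C, now all done → B.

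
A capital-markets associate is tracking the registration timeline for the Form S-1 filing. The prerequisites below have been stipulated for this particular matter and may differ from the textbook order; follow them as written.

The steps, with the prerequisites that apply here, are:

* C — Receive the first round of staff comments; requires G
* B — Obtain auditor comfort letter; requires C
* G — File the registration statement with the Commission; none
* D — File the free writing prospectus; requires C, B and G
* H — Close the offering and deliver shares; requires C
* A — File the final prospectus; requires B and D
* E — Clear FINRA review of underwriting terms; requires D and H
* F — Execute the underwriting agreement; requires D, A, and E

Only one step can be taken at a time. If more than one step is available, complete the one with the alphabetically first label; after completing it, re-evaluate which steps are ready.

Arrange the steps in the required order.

Only G has no prerequisites, so it is first.
C needed G, now all done → C.
Ready: B and H. B has the earlier label → B.
D now also ready, so the ready set is {D, H}; D has the earlier label → D.
Now A and H have their prerequisites met. A has the earlier label, so A next.
H is the only step now ready → H.
E needed D and H, now all done → E.
F needed A, D and E, now all done → F.

G, C, B, D, A, H, E, F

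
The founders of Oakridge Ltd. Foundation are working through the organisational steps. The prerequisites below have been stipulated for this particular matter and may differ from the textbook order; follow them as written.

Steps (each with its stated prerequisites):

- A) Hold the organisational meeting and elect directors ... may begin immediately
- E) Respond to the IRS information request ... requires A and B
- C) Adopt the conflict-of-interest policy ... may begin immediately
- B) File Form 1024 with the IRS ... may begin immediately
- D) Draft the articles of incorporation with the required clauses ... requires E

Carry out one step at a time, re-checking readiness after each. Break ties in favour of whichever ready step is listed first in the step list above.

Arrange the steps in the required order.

A C B E D

Nothing is required for A, C and B. A is listed earlier → A first.
Now C and B have their prerequisites met. C is listed earlier, so C next.
That leaves B as the only ready step → B.
E needed A and B, now all done → E.
D needed E, now all done → D.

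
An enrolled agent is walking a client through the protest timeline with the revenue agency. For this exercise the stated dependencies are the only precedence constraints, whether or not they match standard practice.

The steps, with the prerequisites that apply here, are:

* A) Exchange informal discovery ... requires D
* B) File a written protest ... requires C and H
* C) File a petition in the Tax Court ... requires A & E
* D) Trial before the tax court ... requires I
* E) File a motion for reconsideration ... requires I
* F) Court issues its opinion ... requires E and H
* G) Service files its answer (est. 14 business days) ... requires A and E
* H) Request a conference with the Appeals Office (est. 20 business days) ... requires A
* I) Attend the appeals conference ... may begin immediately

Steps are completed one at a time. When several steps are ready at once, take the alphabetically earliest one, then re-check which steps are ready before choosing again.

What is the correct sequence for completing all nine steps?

I D A E C G H B F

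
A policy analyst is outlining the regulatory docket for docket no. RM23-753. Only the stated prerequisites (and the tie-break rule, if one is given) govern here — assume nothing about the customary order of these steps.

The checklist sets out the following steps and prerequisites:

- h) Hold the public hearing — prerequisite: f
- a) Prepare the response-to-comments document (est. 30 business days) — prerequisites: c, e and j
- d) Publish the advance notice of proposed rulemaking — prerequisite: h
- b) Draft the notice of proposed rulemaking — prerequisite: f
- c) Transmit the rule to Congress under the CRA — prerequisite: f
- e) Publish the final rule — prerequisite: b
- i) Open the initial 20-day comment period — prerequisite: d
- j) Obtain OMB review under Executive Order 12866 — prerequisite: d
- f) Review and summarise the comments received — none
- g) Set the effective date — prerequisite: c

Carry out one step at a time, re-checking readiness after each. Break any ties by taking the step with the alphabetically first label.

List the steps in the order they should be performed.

f has no prerequisites → f first.
b, c and h are all available; b has the earlier label → b.
c, e and h are all available; c has the earlier label → c.
g now also ready, so the ready set is {e, g, h}; e has the earlier label → e.
Now g and h have their prerequisites met. g has the earlier label, so g next.
That leaves h as the only ready step → h.
d needed h, now all done → d.
Ready: i and j. i has the earlier label → i.
Next only j has its prerequisites met → j.
a needed c, e and j, now all done → a.

f, b, c, e, g, h, d, i, j, a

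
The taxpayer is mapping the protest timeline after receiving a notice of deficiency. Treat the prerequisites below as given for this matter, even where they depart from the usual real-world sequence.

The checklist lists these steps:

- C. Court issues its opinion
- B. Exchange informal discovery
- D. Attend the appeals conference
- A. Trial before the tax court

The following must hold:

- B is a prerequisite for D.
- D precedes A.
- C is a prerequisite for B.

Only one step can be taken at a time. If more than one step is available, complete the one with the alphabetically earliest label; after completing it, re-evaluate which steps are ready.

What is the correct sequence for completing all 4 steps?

C B D A

C is the only step with nothing outstanding, so it goes first.
B needed C, now all done → B.
D needed B, now all done → D.
Next only A has its prerequisites met → A.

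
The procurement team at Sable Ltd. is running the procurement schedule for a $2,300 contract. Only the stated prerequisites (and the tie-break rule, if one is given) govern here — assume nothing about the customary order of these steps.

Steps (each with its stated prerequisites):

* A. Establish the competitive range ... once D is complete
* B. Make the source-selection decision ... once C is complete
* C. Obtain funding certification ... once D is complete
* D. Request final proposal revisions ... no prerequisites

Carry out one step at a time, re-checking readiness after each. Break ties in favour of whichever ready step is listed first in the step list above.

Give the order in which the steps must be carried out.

D A C B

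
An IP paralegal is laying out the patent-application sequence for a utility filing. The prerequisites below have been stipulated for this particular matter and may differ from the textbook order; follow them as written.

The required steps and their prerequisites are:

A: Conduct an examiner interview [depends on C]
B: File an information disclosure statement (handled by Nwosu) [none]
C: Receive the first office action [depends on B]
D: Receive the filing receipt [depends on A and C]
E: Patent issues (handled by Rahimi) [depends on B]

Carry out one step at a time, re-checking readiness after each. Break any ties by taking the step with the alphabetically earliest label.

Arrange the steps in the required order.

B has no prerequisites → B first.
Now C and E have their prerequisites met. C has the earlier label, so C next.
Now A and E have their prerequisites met. A has the earlier label, so A next.
D and E are both available; D has the earlier label → D.
E needed B, now all done → E.

B → C → A → D → E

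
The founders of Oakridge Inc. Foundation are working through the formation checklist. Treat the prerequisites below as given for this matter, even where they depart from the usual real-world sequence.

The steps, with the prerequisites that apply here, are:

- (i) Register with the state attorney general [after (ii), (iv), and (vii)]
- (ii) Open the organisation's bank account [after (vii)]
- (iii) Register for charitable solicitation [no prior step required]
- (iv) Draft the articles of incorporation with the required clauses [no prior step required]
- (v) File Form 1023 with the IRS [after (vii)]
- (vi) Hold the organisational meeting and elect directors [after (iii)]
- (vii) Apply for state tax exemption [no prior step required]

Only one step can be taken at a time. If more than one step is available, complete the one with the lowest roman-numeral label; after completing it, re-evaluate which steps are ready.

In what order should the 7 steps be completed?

(iii) (iv) (vi) (vii) (ii) (i) (v)

Nothing is required for (iii), (iv) and (vii). (iii) has the earlier label → (iii) first.
(vi) now also ready, so the ready set is {(iv), (vi), (vii)}; (iv) has the earlier label → (iv).
Ready: (vi) and (vii). (vi) has the earlier label → (vi).
That leaves (vii) as the only ready step → (vii).
Ready: (ii) and (v). (ii) has the earlier label → (ii).
(i) now also ready, so the ready set is {(i), (v)}; (i) has the earlier label → (i).
(v) needed (vii), now all done → (v).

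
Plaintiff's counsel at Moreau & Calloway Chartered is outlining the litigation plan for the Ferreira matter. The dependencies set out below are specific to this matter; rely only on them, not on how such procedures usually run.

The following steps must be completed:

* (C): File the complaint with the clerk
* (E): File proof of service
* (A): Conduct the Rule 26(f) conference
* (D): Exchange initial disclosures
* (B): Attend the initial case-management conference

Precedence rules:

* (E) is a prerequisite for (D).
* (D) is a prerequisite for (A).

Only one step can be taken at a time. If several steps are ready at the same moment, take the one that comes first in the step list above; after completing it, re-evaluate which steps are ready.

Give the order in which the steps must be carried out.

(C) → (E) → (D) → (A) → (B)

Nothing is required for (C), (E) and (B). (C) is listed earlier → (C) first.
Ready: (E) and (B). (E) is listed earlier → (E).
(D) now also ready, so the ready set is {(D), (B)}; (D) is listed earlier → (D).
Now (A) and (B) have their prerequisites met. (A) is listed earlier, so (A) next.
(B) is the only step now ready → (B).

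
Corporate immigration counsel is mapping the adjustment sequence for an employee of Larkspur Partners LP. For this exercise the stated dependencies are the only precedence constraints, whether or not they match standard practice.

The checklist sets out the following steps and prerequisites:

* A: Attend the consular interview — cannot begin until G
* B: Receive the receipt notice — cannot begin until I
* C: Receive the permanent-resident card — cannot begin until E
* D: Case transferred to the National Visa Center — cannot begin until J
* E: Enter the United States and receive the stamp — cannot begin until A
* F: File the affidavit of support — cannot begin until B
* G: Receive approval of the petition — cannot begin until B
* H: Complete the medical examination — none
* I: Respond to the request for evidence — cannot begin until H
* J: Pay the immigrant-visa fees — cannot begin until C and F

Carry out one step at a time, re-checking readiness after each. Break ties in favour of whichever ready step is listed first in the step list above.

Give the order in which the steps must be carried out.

H → I → B → F → G → A → E → C → J → D

H is the only step with nothing outstanding, so it goes first.
I needed H, now all done → I.
That leaves B as the only ready step → B.
F and G are both available; F is listed earlier → F.
G needed B, now all done → G.
Next only A has its prerequisites met → A.
Next only E has its prerequisites met → E.
C needed E, now all done → C.
J needed C and F, now all done → J.
D needed J, now all done → D.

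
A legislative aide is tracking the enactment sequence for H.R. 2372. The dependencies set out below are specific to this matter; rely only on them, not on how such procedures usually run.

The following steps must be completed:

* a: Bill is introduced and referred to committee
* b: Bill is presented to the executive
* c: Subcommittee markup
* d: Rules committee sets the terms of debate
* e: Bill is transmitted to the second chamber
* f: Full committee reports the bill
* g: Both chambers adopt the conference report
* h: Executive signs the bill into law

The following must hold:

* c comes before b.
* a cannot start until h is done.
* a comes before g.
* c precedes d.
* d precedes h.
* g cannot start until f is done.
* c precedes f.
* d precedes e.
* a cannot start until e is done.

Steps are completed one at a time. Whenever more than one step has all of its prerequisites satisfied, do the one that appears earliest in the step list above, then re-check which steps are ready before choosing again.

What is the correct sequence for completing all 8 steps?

c, b, d, e, f, h, a, g

Only c has no prerequisites, so it is first.
Now b, d and f have their prerequisites met. b is listed earlier, so b next.
d and f are both available; d is listed earlier → d.
Ready: e, f and h. e is listed earlier → e.
Ready: f and h. f is listed earlier → f.
h needed d, now all done → h.
That leaves a as the only ready step → a.
g is the only step now ready → g.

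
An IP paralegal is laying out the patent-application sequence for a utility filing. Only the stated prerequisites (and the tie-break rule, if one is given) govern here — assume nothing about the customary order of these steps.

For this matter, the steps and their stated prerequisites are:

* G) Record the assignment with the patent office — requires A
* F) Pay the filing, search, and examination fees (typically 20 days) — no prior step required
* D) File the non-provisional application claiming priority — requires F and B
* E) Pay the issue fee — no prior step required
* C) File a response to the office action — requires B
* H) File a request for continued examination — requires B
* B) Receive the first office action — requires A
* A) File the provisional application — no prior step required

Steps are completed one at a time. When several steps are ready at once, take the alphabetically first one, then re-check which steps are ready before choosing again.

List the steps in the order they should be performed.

A → B → C → E → F → D → G → H

Nothing is required for A, E and F. A has the earlier label → A first.
B and G now also ready, so the ready set is {B, E, F, G}; B has the earlier label → B.
C and H now also ready, so the ready set is {C, E, F, G, H}; C has the earlier label → C.
Ready: E, F, G and H. E has the earlier label → E.
Now F, G and H have their prerequisites met. F has the earlier label, so F next.
D now also ready, so the ready set is {D, G, H}; D has the earlier label → D.
G and H are both available; G has the earlier label → G.
H needed B, now all done → H.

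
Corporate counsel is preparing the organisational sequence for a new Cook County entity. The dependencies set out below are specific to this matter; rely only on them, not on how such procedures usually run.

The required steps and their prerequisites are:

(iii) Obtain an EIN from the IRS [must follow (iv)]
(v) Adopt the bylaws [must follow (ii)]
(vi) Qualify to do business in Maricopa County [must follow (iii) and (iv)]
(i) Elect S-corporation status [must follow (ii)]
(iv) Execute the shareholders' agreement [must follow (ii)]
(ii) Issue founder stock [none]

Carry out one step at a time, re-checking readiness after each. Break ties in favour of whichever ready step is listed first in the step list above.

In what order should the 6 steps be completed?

(ii), (v), (i), (iv), (iii), (vi)

(ii) has no prerequisites → (ii) first.
Ready: (v), (i) and (iv). (v) is listed earlier → (v).
Now (i) and (iv) have their prerequisites met. (i) is listed earlier, so (i) next.
(iv) needed (ii), now all done → (iv).
That leaves (iii) as the only ready step → (iii).
(vi) is the only step now ready → (vi).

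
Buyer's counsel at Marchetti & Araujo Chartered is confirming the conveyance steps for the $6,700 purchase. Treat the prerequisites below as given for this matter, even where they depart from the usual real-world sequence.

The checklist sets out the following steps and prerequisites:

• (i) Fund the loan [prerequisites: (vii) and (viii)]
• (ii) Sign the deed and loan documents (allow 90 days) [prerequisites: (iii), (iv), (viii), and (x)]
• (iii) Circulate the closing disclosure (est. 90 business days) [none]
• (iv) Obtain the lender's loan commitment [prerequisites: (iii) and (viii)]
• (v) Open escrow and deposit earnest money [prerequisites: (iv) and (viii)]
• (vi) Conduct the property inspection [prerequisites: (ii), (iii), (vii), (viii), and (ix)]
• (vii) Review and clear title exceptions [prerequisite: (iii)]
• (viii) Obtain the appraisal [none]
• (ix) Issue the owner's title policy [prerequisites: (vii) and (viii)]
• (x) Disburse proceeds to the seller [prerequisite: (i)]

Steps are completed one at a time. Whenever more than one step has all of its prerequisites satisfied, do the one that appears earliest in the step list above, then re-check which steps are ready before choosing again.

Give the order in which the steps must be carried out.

Nothing is required for (iii) and (viii). (iii) is listed earlier → (iii) first.
(vii) now also ready, so the ready set is {(vii), (viii)}; (vii) is listed earlier → (vii).
That leaves (viii) as the only ready step → (viii).
Ready: (i), (iv) and (ix). (i) is listed earlier → (i).
Ready: (iv), (ix) and (x). (iv) is listed earlier → (iv).
(v), (ix) and (x) are all available; (v) is listed earlier → (v).
Ready: (ix) and (x). (ix) is listed earlier → (ix).
(x) is the only step now ready → (x).
(ii) needed (iii), (iv), (viii) and (x), now all done → (ii).
Next only (vi) has its prerequisites met → (vi).

(iii) → (vii) → (viii) → (i) → (iv) → (v) → (ix) → (x) → (ii) → (vi)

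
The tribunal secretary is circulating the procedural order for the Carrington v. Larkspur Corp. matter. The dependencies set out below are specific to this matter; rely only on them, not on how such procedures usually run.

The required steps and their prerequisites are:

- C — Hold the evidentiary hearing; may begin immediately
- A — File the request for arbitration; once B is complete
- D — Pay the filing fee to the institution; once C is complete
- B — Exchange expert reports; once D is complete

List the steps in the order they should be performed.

C → D → B → A

Only C has no prerequisites, so it is first.
D needed C, now all done → D.
That leaves B as the only ready step → B.
A needed B, now all done → A.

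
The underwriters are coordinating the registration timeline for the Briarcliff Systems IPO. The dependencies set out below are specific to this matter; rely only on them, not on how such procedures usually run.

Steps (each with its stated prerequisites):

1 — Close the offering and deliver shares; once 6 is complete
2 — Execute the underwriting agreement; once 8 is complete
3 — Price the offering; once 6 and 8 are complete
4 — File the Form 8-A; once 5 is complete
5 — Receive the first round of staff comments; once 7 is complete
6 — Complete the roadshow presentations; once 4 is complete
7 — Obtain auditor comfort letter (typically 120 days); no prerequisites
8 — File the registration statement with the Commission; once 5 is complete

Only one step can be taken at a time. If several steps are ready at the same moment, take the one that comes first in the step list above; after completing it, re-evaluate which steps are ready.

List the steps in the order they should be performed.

7 → 5 → 4 → 6 → 1 → 8 → 2 → 3

Only 7 has no prerequisites, so it is first.
Next only 5 has its prerequisites met → 5.
4 and 8 are both available; 4 is listed earlier → 4.
Ready: 6 and 8. 6 is listed earlier → 6.
Now 1 and 8 have their prerequisites met. 1 is listed earlier, so 1 next.
8 needed 5, now all done → 8.
2 and 3 are both available; 2 is listed earlier → 2.
3 is the only step now ready → 3.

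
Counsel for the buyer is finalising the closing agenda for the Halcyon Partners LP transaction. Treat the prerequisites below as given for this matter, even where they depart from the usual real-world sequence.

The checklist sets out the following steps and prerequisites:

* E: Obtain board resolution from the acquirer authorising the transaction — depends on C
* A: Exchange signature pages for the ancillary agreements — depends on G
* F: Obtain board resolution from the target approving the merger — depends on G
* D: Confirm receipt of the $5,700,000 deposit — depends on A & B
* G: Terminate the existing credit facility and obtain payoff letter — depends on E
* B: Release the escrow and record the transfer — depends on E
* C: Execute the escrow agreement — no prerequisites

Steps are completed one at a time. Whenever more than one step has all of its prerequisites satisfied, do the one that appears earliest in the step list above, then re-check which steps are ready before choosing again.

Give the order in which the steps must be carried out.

C is the only step with nothing outstanding, so it goes first.
E is the only step now ready → E.
Now G and B have their prerequisites met. G is listed earlier, so G next.
A and F now also ready, so the ready set is {A, F, B}; A is listed earlier → A.
Ready: F and B. F is listed earlier → F.
B needed E, now all done → B.
D needed A and B, now all done → D.

C, E, G, A, F, B, D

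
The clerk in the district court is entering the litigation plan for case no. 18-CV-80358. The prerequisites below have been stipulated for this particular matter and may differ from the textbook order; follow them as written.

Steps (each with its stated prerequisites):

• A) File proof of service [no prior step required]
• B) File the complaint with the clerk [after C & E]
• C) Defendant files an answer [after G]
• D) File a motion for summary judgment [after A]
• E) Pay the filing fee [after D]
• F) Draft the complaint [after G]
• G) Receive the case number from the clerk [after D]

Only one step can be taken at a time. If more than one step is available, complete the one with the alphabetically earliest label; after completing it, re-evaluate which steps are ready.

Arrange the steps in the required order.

Only A has no prerequisites, so it is first.
That leaves D as the only ready step → D.
E and G are both available; E has the earlier label → E.
G needed D, now all done → G.
C and F are both available; C has the earlier label → C.
B and F are both available; B has the earlier label → B.
That leaves F as the only ready step → F.

A, D, E, G, C, B, F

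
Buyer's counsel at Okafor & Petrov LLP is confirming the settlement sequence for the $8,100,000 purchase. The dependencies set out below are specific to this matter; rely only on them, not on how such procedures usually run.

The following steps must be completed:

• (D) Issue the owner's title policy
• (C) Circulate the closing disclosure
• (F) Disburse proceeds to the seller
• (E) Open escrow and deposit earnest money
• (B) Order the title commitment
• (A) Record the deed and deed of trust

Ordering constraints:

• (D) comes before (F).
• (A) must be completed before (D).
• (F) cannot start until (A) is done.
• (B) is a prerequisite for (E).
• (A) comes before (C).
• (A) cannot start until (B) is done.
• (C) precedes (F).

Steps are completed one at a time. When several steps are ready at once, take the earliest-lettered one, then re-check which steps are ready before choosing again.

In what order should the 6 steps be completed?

(B) is the only step with nothing outstanding, so it goes first.
Now (A) and (E) have their prerequisites met. (A) has the earlier label, so (A) next.
(C) and (D) now also ready, so the ready set is {(C), (D), (E)}; (C) has the earlier label → (C).
(D) and (E) are both available; (D) has the earlier label → (D).
(F) now also ready, so the ready set is {(E), (F)}; (E) has the earlier label → (E).
(F) is the only step now ready → (F).

(B), (A), (C), (D), (E), (F)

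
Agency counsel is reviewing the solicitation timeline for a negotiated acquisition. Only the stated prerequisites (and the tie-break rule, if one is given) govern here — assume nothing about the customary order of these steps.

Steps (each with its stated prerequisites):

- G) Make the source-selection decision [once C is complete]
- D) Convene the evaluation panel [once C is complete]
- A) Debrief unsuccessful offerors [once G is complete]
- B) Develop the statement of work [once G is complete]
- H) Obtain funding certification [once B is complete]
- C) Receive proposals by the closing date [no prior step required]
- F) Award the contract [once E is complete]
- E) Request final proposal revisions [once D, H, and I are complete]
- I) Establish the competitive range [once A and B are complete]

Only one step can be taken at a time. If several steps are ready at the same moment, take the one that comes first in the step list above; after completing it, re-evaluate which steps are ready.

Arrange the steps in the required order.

C has no prerequisites → C first.
Now G and D have their prerequisites met. G is listed earlier, so G next.
A and B now also ready, so the ready set is {D, A, B}; D is listed earlier → D.
Now A and B have their prerequisites met. A is listed earlier, so A next.
Next only B has its prerequisites met → B.
Ready: H and I. H is listed earlier → H.
Next only I has its prerequisites met → I.
E is the only step now ready → E.
F needed E, now all done → F.

C, G, D, A, B, H, I, E, F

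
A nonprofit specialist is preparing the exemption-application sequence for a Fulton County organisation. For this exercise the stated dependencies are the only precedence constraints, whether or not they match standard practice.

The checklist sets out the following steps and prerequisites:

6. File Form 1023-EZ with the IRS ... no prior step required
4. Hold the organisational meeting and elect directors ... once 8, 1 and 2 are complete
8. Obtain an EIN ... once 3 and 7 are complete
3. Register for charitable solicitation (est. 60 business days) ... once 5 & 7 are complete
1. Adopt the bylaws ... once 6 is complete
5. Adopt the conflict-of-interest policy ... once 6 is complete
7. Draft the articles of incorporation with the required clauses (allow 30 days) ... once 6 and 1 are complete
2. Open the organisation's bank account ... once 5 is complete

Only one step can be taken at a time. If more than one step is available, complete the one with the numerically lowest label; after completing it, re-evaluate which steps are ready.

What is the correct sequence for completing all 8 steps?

6 has no prerequisites → 6 first.
1 and 5 are both available; 1 has the earlier label → 1.
7 now also ready, so the ready set is {5, 7}; 5 has the earlier label → 5.
Ready: 2 and 7. 2 has the earlier label → 2.
7 needed 1 and 6, now all done → 7.
3 is the only step now ready → 3.
That leaves 8 as the only ready step → 8.
Next only 4 has its prerequisites met → 4.

6 → 1 → 5 → 2 → 7 → 3 → 8 → 4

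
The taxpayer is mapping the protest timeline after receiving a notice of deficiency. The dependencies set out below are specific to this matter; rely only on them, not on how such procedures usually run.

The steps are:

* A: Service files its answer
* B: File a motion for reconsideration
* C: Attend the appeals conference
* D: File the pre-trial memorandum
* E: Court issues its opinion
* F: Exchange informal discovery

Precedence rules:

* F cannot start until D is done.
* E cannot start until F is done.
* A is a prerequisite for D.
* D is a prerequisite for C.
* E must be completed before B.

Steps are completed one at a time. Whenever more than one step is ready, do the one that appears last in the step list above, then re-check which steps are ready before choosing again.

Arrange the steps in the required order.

A D F E C B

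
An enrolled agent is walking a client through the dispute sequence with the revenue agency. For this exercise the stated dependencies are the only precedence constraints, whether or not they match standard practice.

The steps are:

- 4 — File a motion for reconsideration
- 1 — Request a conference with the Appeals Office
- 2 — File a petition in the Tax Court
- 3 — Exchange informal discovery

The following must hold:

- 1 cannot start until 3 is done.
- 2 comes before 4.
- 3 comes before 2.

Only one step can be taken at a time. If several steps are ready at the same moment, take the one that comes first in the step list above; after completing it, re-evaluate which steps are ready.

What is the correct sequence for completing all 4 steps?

3 1 2 4

Only 3 has no prerequisites, so it is first.
Now 1 and 2 have their prerequisites met. 1 is listed earlier, so 1 next.
2 needed 3, now all done → 2.
4 needed 2, now all done → 4.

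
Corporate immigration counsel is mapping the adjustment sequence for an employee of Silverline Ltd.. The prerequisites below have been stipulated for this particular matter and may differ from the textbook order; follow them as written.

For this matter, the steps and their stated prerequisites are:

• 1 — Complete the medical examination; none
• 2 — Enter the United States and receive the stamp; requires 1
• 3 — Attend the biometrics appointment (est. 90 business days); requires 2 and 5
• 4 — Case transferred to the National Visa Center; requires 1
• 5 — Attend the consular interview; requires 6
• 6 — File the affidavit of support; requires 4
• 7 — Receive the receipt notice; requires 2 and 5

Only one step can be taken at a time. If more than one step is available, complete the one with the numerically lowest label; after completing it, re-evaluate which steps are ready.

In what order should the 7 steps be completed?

1 2 4 6 5 3 7

1 is the only step with nothing outstanding, so it goes first.
Now 2 and 4 have their prerequisites met. 2 has the earlier label, so 2 next.
4 needed 1, now all done → 4.
That leaves 6 as the only ready step → 6.
5 is the only step now ready → 5.
3 and 7 are both available; 3 has the earlier label → 3.
7 is the only step now ready → 7.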